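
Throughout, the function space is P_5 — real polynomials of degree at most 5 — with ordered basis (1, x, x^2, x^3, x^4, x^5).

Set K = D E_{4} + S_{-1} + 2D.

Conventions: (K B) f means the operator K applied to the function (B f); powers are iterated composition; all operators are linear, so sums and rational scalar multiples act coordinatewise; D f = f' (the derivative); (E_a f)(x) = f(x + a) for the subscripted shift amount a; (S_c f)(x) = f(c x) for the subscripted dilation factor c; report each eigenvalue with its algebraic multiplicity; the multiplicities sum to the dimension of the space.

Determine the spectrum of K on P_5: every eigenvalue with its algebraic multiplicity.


image of 1: 1
image of x: -x + 3
image of x^2: x^2 + 6x + 8
image of x^3: -x^3 + 9x^2 + 24x + 48
image of x^4: x^4 + 12x^3 + 48x^2 + 192x + 256
image of x^5: -x^5 + 15x^4 + 80x^3 + 480x^2 + 1280x + 1280
the matrix is upper triangular; its diagonal is (1, -1, 1, -1, 1, -1)
for a triangular matrix the eigenvalues are the diagonal entries, with algebraic multiplicity their repetition count

λ = -1 (multiplicity 3), λ = 1 (multiplicity 3)


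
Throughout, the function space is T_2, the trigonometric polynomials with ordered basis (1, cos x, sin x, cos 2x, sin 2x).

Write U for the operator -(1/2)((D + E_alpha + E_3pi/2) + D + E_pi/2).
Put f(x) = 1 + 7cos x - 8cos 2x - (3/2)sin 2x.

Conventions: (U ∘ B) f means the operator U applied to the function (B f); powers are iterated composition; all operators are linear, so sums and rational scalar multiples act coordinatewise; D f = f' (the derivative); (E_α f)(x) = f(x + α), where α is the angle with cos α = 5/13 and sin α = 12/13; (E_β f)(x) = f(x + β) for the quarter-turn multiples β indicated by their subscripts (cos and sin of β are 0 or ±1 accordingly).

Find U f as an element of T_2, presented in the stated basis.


D f = -7sin x - 3cos 2x + 16sin 2x
E_alpha f = 1 + (35/13)cos x - (84/13)sin x + (772/169)cos 2x + (2277/338)sin 2x
E_3pi/2 f = 1 + 7sin x + 8cos 2x + (3/2)sin 2x
(D + E_alpha + E_3pi/2) f = 2 + (35/13)cos x - (84/13)sin x + (1617/169)cos 2x + (4096/169)sin 2x
D f = -7sin x - 3cos 2x + 16sin 2x
E_pi/2 f = 1 - 7sin x + 8cos 2x + (3/2)sin 2x
((D + E_alpha + E_3pi/2) + D + E_pi/2) f = 3 + (35/13)cos x - (266/13)sin x + (2462/169)cos 2x + (14107/338)sin 2x
(-(1/2)((D + E_alpha + E_3pi/2) + D + E_pi/2)) f = -3/2 - (35/26)cos x + (133/13)sin x - (1231/169)cos 2x - (14107/676)sin 2x

the image equals g(x) = -3/2 - (35/26)cos x + (133/13)sin x - (1231/169)cos 2x - (14107/676)sin 2x


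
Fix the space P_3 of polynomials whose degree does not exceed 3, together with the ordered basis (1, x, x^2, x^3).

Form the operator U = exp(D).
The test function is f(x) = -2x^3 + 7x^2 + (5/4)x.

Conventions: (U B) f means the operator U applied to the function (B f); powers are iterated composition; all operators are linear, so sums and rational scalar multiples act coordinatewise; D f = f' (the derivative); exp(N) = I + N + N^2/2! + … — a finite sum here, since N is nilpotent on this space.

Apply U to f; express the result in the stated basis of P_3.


order-1 term: -6x^2 + 14x + 5/4
order-2 term: -6x + 7
order-3 term: -2
the series for exp(D) f terminates at order 3
exp(D) f = -2x^3 + x^2 + (37/4)x + 25/4

the image equals g(x) = -2x^3 + x^2 + (37/4)x + 25/4


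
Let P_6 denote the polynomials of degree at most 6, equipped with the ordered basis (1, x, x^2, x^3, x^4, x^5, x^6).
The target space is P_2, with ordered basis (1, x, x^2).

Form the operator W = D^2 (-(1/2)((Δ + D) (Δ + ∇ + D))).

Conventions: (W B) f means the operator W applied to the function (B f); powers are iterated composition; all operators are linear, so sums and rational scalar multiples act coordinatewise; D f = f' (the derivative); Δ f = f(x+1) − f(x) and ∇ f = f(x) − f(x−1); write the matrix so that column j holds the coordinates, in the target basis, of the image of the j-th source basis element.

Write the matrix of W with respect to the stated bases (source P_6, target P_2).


the matrix is [[0, 0, 0, 0, -72, -90, -420]; [0, 0, 0, 0, 0, -360, -540]; [0, 0, 0, 0, 0, 0, -1080]] (rows listed top to bottom)

image of 1: 0
image of x: 0
image of x^2: 0
image of x^3: 0
image of x^4: -72
image of x^5: -360x - 90
image of x^6: -1080x^2 - 540x - 420
each image's coordinates form column j of the matrix


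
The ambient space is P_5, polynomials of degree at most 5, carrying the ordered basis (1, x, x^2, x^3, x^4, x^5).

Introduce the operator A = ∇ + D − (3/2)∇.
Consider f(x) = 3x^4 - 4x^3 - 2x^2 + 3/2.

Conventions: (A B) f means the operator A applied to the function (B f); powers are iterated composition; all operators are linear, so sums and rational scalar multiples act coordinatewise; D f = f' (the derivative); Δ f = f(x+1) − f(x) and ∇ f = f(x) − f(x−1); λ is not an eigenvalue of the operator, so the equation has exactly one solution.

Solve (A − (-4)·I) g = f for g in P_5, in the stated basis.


write g with unknown coordinates in the stated basis and equate coefficients in (A − (-4)·I) g = f
solving from the highest basis element down gives g = (3/4)x^4 - (11/8)x^3 - (35/64)x^2 + (263/256)x + 101/2048
check: A g = (3/2)x^3 + (3/16)x^2 - (263/64)x + 667/512
so A g − (-4)·g = 3x^4 - 4x^3 - 2x^2 + 3/2 = f ✓

g(x) = (3/4)x^4 - (11/8)x^3 - (35/64)x^2 + (263/256)x + 101/2048


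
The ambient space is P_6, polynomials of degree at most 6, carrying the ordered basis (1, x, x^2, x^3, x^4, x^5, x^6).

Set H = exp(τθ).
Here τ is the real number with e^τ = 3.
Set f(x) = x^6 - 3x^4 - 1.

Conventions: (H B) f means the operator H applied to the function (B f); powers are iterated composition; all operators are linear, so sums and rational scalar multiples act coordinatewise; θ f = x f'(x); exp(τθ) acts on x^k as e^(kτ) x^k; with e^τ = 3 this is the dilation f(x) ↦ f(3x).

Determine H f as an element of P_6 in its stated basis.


g(x) = 729x^6 - 243x^4 - 1

exp(τθ) x^k = e^(kτ) x^k; with e^τ = 3 this sends x^k to 3^k x^k
x^4 ↦ 81 x^4
x^6 ↦ 729 x^6
applying this coordinatewise to f: exp(τθ) f = 729x^6 - 243x^4 - 1


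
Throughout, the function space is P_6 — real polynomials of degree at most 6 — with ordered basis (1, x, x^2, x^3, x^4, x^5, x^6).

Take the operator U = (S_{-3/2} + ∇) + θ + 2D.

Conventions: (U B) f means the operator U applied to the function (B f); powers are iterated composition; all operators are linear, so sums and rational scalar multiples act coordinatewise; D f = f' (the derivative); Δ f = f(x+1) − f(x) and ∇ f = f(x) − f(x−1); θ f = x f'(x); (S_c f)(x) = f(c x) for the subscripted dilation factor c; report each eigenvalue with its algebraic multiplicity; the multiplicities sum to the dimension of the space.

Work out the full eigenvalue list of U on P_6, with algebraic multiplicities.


image of 1: 1
image of x: -(1/2)x + 3
image of x^2: (17/4)x^2 + 6x - 1
image of x^3: -(3/8)x^3 + 9x^2 - 3x + 1
image of x^4: (145/16)x^4 + 12x^3 - 6x^2 + 4x - 1
image of x^5: -(83/32)x^5 + 15x^4 - 10x^3 + 10x^2 - 5x + 1
image of x^6: (1113/64)x^6 + 18x^5 - 15x^4 + 20x^3 - 15x^2 + 6x - 1
the matrix is upper triangular; its diagonal is (1, -1/2, 17/4, -3/8, 145/16, -83/32, 1113/64)
for a triangular matrix the eigenvalues are the diagonal entries, with algebraic multiplicity their repetition count

λ = -83/32 (multiplicity 1), λ = -1/2 (multiplicity 1), λ = -3/8 (multiplicity 1), λ = 1 (multiplicity 1), λ = 17/4 (multiplicity 1), λ = 145/16 (multiplicity 1), λ = 1113/64 (multiplicity 1)


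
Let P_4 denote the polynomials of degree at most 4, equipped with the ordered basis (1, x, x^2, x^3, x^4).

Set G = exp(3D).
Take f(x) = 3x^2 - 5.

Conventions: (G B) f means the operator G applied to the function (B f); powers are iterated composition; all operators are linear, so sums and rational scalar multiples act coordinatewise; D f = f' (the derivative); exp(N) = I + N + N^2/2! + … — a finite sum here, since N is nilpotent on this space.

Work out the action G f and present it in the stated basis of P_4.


order-1 term: 18x
order-2 term: 27
the series for exp(3D) f terminates at order 2
exp(3D) f = 3x^2 + 18x + 22

the image equals g(x) = 3x^2 + 18x + 22


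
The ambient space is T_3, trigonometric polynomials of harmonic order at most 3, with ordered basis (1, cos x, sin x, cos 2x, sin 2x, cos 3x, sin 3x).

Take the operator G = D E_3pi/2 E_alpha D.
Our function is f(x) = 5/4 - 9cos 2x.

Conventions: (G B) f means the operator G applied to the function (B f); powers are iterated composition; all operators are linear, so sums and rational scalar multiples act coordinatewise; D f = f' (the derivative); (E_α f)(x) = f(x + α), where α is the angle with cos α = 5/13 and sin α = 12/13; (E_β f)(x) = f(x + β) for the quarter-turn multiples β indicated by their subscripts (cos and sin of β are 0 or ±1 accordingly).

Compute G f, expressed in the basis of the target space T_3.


g(x) = (4284/169)cos 2x + (4320/169)sin 2x

D f = 18sin 2x
E_alpha D f = (2160/169)cos 2x - (2142/169)sin 2x
E_3pi/2 E_alpha D f = -(2160/169)cos 2x + (2142/169)sin 2x
D (E_3pi/2 E_alpha D) f = (4284/169)cos 2x + (4320/169)sin 2x


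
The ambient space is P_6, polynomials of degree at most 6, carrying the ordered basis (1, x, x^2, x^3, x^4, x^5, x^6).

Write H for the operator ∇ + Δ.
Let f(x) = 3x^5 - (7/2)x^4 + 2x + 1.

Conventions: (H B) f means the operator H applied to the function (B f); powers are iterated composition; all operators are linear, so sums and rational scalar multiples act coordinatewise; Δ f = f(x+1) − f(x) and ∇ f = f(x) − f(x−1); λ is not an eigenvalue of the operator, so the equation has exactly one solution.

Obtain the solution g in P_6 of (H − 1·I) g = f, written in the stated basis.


the result is g(x) = -3x^5 - (53/2)x^4 - 212x^3 - 1332x^2 - 5542x - 11515

write g with unknown coordinates in the stated basis and equate coefficients in (H − 1·I) g = f
solving from the highest basis element down gives g = -3x^5 - (53/2)x^4 - 212x^3 - 1332x^2 - 5542x - 11515
check: H g = -30x^4 - 212x^3 - 1332x^2 - 5540x - 11514
so H g − 1·g = 3x^5 - (7/2)x^4 + 2x + 1 = f ✓


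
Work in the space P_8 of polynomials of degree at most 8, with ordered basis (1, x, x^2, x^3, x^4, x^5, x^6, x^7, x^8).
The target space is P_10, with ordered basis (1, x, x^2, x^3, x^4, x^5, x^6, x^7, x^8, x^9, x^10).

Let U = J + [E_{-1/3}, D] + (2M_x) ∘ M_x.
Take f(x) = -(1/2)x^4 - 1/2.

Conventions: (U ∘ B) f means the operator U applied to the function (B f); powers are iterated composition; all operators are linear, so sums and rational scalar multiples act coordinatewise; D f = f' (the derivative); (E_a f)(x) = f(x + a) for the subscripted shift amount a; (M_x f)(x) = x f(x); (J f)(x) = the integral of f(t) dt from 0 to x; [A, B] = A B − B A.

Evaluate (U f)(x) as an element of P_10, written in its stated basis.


J f = -(1/10)x^5 - (1/2)x
D f = -2x^3
E_{-1/3} D f = -2x^3 + 2x^2 - (2/3)x + 2/27
E_{-1/3} f = -(1/2)x^4 + (2/3)x^3 - (1/3)x^2 + (2/27)x - 41/81
D E_{-1/3} f = -2x^3 + 2x^2 - (2/3)x + 2/27
[E_{-1/3}, D] f = 0
M_x f = -(1/2)x^5 - (1/2)x
M_x M_x f = -(1/2)x^6 - (1/2)x^2
(2M_x) M_x f = -x^6 - x^2
(J + [E_{-1/3}, D] + (2M_x) ∘ M_x) f = -x^6 - (1/10)x^5 - x^2 - (1/2)x

the image equals g(x) = -x^6 - (1/10)x^5 - x^2 - (1/2)x


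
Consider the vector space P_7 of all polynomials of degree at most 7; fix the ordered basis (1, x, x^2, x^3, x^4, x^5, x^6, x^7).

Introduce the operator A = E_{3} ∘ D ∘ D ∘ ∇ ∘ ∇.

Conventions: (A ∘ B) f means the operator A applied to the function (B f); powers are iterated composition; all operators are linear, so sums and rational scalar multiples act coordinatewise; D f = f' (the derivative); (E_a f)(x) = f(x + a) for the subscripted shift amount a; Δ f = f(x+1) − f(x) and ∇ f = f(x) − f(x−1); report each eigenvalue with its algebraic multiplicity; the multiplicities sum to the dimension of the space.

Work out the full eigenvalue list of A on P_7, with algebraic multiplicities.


λ = 0 (multiplicity 8)

image of 1: 0
image of x: 0
image of x^2: 0
image of x^3: 0
image of x^4: 24
image of x^5: 120x + 240
image of x^6: 360x^2 + 1440x + 1500
image of x^7: 840x^3 + 5040x^2 + 10500x + 7560
the matrix is upper triangular; its diagonal is (0, 0, 0, 0, 0, 0, 0, 0)
for a triangular matrix the eigenvalues are the diagonal entries, with algebraic multiplicity their repetition count


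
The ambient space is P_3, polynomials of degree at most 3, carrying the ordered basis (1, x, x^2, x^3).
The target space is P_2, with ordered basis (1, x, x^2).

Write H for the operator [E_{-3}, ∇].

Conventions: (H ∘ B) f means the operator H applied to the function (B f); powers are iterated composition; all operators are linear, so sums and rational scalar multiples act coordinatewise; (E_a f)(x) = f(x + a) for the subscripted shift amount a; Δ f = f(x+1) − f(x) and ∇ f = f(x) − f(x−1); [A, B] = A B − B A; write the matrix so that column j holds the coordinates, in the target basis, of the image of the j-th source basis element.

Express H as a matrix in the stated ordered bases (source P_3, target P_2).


image of 1: 0
image of x: 0
image of x^2: 0
image of x^3: 0
each image's coordinates form column j of the matrix

the matrix is [[0, 0, 0, 0]; [0, 0, 0, 0]; [0, 0, 0, 0]] (rows listed top to bottom)


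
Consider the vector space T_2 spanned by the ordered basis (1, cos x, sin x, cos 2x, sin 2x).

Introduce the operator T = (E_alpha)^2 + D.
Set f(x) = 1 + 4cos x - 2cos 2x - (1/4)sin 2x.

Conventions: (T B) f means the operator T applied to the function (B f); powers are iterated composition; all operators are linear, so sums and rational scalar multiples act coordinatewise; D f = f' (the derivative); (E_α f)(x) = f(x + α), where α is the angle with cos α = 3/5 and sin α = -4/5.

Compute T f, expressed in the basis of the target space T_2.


the result is g(x) = 1 - (28/25)cos x - (4/25)sin x + (263/250)cos 2x + (2643/500)sin 2x

E_alpha f = 1 + (12/5)cos x + (16/5)sin x + (4/5)cos 2x - (37/20)sin 2x
E_alpha E_alpha f = 1 - (28/25)cos x + (96/25)sin x + (194/125)cos 2x + (643/500)sin 2x
D f = -4sin x - (1/2)cos 2x + 4sin 2x
((E_alpha)^2 + D) f = 1 - (28/25)cos x - (4/25)sin x + (263/250)cos 2x + (2643/500)sin 2x


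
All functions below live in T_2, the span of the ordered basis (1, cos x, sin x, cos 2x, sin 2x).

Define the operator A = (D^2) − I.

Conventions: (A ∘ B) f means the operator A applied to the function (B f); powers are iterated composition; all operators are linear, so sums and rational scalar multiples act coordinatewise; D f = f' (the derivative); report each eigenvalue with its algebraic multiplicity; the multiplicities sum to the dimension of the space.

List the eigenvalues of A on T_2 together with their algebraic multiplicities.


λ = -5 (multiplicity 2), λ = -2 (multiplicity 2), λ = -1 (multiplicity 1)

image of 1: -1
image of cos x: -2cos x
image of sin x: -2sin x
image of cos 2x: -5cos 2x
image of sin 2x: -5sin 2x
the matrix is diagonal; its diagonal is (-1, -2, -2, -5, -5)
for a triangular matrix the eigenvalues are the diagonal entries, with algebraic multiplicity their repetition count


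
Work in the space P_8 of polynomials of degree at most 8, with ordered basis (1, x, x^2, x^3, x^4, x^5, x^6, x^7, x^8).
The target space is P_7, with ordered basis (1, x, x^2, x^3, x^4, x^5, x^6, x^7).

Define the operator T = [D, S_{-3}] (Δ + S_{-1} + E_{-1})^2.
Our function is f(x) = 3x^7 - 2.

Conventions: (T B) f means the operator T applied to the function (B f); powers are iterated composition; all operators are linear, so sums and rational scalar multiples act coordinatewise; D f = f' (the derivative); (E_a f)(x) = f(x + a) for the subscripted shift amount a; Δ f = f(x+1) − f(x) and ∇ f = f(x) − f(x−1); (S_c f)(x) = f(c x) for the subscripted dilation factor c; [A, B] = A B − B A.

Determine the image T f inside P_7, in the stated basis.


Δ f = 21x^6 + 63x^5 + 105x^4 + 105x^3 + 63x^2 + 21x + 3
S_{-1} f = -3x^7 - 2
E_{-1} f = 3x^7 - 21x^6 + 63x^5 - 105x^4 + 105x^3 - 63x^2 + 21x - 5
(Δ + S_{-1} + E_{-1}) f = 126x^5 + 210x^3 + 42x - 4
Δ (Δ + S_{-1} + E_{-1}) f = 630x^4 + 1260x^3 + 1890x^2 + 1260x + 378
S_{-1} (Δ + S_{-1} + E_{-1}) f = -126x^5 - 210x^3 - 42x - 4
E_{-1} (Δ + S_{-1} + E_{-1}) f = 126x^5 - 630x^4 + 1470x^3 - 1890x^2 + 1302x - 382
(Δ + S_{-1} + E_{-1}) (Δ + S_{-1} + E_{-1}) f = 2520x^3 + 2520x - 8
S_{-3} (Δ + S_{-1} + E_{-1})^2 f = -68040x^3 - 7560x - 8
D S_{-3} (Δ + S_{-1} + E_{-1})^2 f = -204120x^2 - 7560
D (Δ + S_{-1} + E_{-1})^2 f = 7560x^2 + 2520
S_{-3} D (Δ + S_{-1} + E_{-1})^2 f = 68040x^2 + 2520
[D, S_{-3}] (Δ + S_{-1} + E_{-1})^2 f = -272160x^2 - 10080

the image equals g(x) = -272160x^2 - 10080


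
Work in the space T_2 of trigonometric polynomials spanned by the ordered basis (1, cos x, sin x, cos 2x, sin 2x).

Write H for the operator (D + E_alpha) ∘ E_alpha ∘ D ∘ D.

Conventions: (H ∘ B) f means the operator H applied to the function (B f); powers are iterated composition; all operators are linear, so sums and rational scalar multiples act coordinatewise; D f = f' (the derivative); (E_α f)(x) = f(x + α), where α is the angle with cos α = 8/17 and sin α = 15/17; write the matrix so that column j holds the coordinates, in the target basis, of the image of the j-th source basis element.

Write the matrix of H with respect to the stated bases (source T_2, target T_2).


image of 1: 0
image of cos x: (416/289)cos x + (376/289)sin x
image of sin x: -(376/289)cos x + (416/289)sin x
image of cos 2x: (681596/83521)cos 2x - (681352/83521)sin 2x
image of sin 2x: (681352/83521)cos 2x + (681596/83521)sin 2x
each image's coordinates form column j of the matrix

the matrix is [[0, 0, 0, 0, 0]; [0, 416/289, -376/289, 0, 0]; [0, 376/289, 416/289, 0, 0]; [0, 0, 0, 681596/83521, 681352/83521]; [0, 0, 0, -681352/83521, 681596/83521]] (rows listed top to bottom)


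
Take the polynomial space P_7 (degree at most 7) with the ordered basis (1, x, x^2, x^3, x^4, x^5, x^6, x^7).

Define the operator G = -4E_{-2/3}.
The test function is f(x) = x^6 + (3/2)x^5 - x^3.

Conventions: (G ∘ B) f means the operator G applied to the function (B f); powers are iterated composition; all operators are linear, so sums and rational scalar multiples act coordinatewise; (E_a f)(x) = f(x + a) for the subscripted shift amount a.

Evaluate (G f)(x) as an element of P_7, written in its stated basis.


E_{-2/3} f = x^6 - (5/2)x^5 + (5/3)x^4 - (7/27)x^3 + (14/27)x^2 - (52/81)x + 136/729
(-4E_{-2/3}) f = -4x^6 + 10x^5 - (20/3)x^4 + (28/27)x^3 - (56/27)x^2 + (208/81)x - 544/729

the result is g(x) = -4x^6 + 10x^5 - (20/3)x^4 + (28/27)x^3 - (56/27)x^2 + (208/81)x - 544/729


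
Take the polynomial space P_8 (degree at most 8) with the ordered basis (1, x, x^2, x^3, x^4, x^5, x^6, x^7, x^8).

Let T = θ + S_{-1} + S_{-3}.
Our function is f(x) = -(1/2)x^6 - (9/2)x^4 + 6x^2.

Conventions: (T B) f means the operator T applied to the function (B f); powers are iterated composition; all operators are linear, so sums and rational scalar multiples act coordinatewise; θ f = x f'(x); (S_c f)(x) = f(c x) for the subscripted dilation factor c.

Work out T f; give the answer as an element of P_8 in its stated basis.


the image equals g(x) = -368x^6 - 387x^4 + 72x^2

θ f = -3x^6 - 18x^4 + 12x^2
S_{-1} f = -(1/2)x^6 - (9/2)x^4 + 6x^2
S_{-3} f = -(729/2)x^6 - (729/2)x^4 + 54x^2
(θ + S_{-1} + S_{-3}) f = -368x^6 - 387x^4 + 72x^2


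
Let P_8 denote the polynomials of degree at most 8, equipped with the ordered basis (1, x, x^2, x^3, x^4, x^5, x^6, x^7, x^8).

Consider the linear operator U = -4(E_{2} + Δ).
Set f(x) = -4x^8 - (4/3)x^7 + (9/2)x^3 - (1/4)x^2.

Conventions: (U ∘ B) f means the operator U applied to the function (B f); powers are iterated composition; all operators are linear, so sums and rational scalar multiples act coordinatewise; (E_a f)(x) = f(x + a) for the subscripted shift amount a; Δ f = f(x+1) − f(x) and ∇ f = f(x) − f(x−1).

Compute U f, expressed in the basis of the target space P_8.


g(x) = 16x^8 + (1168/3)x^7 + 2352x^6 + 8624x^5 + 20720x^4 + (98170/3)x^3 + 32655x^2 + (56024/3)x + 4643

E_{2} f = -4x^8 - (196/3)x^7 - (1400/3)x^6 - 1904x^5 - (14560/3)x^4 - (47461/6)x^3 - (32149/4)x^2 - (13921/3)x - 3479/3
Δ f = -32x^7 - (364/3)x^6 - 252x^5 - (980/3)x^4 - (812/3)x^3 - (253/2)x^2 - (85/3)x - 13/12
(E_{2} + Δ) f = -4x^8 - (292/3)x^7 - 588x^6 - 2156x^5 - 5180x^4 - (49085/6)x^3 - (32655/4)x^2 - (14006/3)x - 4643/4
(-4(E_{2} + Δ)) f = 16x^8 + (1168/3)x^7 + 2352x^6 + 8624x^5 + 20720x^4 + (98170/3)x^3 + 32655x^2 + (56024/3)x + 4643


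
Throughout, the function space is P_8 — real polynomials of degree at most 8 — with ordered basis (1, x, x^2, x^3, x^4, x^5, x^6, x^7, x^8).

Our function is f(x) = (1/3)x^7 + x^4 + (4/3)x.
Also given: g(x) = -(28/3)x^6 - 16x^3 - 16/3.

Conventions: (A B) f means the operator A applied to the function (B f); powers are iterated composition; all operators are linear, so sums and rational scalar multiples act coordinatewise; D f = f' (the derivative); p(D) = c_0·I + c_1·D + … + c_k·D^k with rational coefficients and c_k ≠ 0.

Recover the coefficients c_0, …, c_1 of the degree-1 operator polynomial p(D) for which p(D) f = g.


p(D) = -4·D, i.e. c_0 = 0, c_1 = -4

D^0 f = (1/3)x^7 + x^4 + (4/3)x
D^1 f = (7/3)x^6 + 4x^3 + 4/3
matching coefficients of g against c_0 f + c_1 Df + … from the top degree down determines the c_i
solution: c_0 = 0, c_1 = -4


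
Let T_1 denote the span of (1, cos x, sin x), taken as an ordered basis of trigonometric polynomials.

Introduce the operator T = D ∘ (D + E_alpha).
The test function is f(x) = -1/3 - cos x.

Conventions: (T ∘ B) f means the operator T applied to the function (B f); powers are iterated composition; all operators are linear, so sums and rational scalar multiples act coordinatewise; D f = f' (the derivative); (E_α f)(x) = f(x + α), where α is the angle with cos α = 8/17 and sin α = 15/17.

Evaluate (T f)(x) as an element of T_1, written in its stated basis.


the result is g(x) = (32/17)cos x + (8/17)sin x

D f = sin x
E_alpha f = -1/3 - (8/17)cos x + (15/17)sin x
(D + E_alpha) f = -1/3 - (8/17)cos x + (32/17)sin x
D (D + E_alpha) f = (32/17)cos x + (8/17)sin x


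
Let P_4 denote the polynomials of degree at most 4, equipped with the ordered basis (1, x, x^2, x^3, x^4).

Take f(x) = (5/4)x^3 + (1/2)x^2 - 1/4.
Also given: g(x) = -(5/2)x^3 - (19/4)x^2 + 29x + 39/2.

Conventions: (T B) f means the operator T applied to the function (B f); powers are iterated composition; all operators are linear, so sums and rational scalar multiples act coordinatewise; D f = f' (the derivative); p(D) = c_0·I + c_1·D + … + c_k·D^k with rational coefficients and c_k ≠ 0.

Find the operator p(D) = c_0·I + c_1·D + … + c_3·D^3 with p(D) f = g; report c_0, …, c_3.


c_0 = -2, c_1 = -1, c_2 = 4, c_3 = 2

D^0 f = (5/4)x^3 + (1/2)x^2 - 1/4
D^1 f = (15/4)x^2 + x
D^2 f = (15/2)x + 1
D^3 f = 15/2
matching coefficients of g against c_0 f + c_1 Df + … from the top degree down determines the c_i
solution: c_0 = -2, c_1 = -1, c_2 = 4, c_3 = 2


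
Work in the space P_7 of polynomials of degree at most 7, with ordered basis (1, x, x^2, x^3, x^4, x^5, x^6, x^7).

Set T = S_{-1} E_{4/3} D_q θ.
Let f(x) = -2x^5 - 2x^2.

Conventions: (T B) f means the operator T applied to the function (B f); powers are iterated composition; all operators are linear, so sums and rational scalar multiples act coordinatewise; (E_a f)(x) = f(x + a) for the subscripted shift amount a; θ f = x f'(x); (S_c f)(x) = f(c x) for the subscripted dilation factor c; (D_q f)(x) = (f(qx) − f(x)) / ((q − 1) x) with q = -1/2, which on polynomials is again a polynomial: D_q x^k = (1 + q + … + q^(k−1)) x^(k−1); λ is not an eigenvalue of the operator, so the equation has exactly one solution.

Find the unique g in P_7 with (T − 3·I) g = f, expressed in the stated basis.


write g with unknown coordinates in the stated basis and equate coefficients in (T − 3·I) g = f
solving from the highest basis element down gives g = (2/3)x^5 + (55/72)x^4 - (2035/432)x^3 + (501/64)x^2 - (59501/15552)x - 7177/46656
check: T g = (55/24)x^4 - (2035/144)x^3 + (1375/64)x^2 - (59501/5184)x - 7177/15552
so T g − 3·g = -2x^5 - 2x^2 = f ✓

the result is g(x) = (2/3)x^5 + (55/72)x^4 - (2035/432)x^3 + (501/64)x^2 - (59501/15552)x - 7177/46656


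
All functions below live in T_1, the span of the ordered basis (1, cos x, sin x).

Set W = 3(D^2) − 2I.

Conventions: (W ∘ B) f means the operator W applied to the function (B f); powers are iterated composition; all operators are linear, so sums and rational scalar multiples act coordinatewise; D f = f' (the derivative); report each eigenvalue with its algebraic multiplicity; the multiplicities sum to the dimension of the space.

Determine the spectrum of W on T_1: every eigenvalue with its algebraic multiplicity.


λ = -5 (multiplicity 2), λ = -2 (multiplicity 1)

image of 1: -2
image of cos x: -5cos x
image of sin x: -5sin x
the matrix is diagonal; its diagonal is (-2, -5, -5)
for a triangular matrix the eigenvalues are the diagonal entries, with algebraic multiplicity their repetition count


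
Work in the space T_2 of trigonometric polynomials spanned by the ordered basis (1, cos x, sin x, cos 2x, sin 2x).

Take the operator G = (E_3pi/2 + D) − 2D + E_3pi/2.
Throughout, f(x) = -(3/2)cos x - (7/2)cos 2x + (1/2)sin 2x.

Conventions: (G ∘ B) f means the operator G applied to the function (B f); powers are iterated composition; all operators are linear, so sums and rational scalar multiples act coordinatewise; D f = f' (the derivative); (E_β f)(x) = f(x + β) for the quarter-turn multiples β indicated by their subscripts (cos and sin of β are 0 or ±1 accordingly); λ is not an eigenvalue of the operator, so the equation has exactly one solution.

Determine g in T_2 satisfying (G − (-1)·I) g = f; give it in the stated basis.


the result is g(x) = -(3/20)cos x + (9/20)sin x + (9/10)cos 2x + (13/10)sin 2x

write g with unknown coordinates in the stated basis and equate coefficients in (G − (-1)·I) g = f
solving from the highest basis element down gives g = -(3/20)cos x + (9/20)sin x + (9/10)cos 2x + (13/10)sin 2x
check: G g = -(27/20)cos x - (9/20)sin x - (22/5)cos 2x - (4/5)sin 2x
so G g − (-1)·g = -(3/2)cos x - (7/2)cos 2x + (1/2)sin 2x = f ✓


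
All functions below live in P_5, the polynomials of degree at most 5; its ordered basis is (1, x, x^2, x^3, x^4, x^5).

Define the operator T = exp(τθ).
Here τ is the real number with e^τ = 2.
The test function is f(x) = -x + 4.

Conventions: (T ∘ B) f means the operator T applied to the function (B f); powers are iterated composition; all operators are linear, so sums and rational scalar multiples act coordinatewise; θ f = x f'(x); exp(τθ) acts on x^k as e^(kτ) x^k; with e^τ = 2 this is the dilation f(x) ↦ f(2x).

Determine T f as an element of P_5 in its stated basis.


exp(τθ) x^k = e^(kτ) x^k; with e^τ = 2 this sends x^k to 2^k x^k
x ↦ 2 x
applying this coordinatewise to f: exp(τθ) f = -2x + 4

g(x) = -2x + 4


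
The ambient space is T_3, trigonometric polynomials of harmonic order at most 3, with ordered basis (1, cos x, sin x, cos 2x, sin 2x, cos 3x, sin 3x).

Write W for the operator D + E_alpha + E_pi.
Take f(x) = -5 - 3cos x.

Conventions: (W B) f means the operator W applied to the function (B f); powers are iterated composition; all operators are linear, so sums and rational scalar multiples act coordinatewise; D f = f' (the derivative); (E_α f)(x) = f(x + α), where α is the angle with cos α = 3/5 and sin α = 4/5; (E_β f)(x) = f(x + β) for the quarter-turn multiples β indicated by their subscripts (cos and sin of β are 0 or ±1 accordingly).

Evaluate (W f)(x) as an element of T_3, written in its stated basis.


D f = 3sin x
E_alpha f = -5 - (9/5)cos x + (12/5)sin x
E_pi f = -5 + 3cos x
(D + E_alpha + E_pi) f = -10 + (6/5)cos x + (27/5)sin x

the result is g(x) = -10 + (6/5)cos x + (27/5)sin x


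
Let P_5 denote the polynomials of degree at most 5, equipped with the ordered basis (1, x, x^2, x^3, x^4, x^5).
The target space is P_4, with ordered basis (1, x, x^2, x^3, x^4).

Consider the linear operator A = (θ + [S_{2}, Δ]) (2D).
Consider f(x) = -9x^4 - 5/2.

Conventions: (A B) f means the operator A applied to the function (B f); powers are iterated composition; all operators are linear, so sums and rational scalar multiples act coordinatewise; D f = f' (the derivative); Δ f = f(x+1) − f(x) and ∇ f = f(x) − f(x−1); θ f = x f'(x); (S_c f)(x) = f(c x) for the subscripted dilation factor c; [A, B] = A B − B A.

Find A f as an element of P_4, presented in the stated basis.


the result is g(x) = -216x^3 + 864x^2 + 1296x + 504

D f = -36x^3
(2D) f = -72x^3
θ (2D) f = -216x^3
Δ (2D) f = -216x^2 - 216x - 72
S_{2} Δ (2D) f = -864x^2 - 432x - 72
S_{2} (2D) f = -576x^3
Δ S_{2} (2D) f = -1728x^2 - 1728x - 576
[S_{2}, Δ] (2D) f = 864x^2 + 1296x + 504
(θ + [S_{2}, Δ]) (2D) f = -216x^3 + 864x^2 + 1296x + 504


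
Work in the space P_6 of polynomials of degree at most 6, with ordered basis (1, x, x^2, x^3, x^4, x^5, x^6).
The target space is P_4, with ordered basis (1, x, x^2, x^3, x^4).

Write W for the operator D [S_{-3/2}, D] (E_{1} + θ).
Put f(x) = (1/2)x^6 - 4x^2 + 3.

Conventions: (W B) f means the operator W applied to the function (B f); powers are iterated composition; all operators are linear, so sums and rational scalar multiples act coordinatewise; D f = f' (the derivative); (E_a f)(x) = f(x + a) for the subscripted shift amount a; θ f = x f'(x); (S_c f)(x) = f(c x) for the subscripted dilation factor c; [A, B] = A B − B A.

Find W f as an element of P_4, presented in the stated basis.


E_{1} f = (1/2)x^6 + 3x^5 + (15/2)x^4 + 10x^3 + (7/2)x^2 - 5x - 1/2
θ f = 3x^6 - 8x^2
(E_{1} + θ) f = (7/2)x^6 + 3x^5 + (15/2)x^4 + 10x^3 - (9/2)x^2 - 5x - 1/2
D (E_{1} + θ) f = 21x^5 + 15x^4 + 30x^3 + 30x^2 - 9x - 5
S_{-3/2} D (E_{1} + θ) f = -(5103/32)x^5 + (1215/16)x^4 - (405/4)x^3 + (135/2)x^2 + (27/2)x - 5
S_{-3/2} (E_{1} + θ) f = (5103/128)x^6 - (729/32)x^5 + (1215/32)x^4 - (135/4)x^3 - (81/8)x^2 + (15/2)x - 1/2
D S_{-3/2} (E_{1} + θ) f = (15309/64)x^5 - (3645/32)x^4 + (1215/8)x^3 - (405/4)x^2 - (81/4)x + 15/2
[S_{-3/2}, D] (E_{1} + θ) f = -(25515/64)x^5 + (6075/32)x^4 - (2025/8)x^3 + (675/4)x^2 + (135/4)x - 25/2
D [S_{-3/2}, D] (E_{1} + θ) f = -(127575/64)x^4 + (6075/8)x^3 - (6075/8)x^2 + (675/2)x + 135/4

g(x) = -(127575/64)x^4 + (6075/8)x^3 - (6075/8)x^2 + (675/2)x + 135/4


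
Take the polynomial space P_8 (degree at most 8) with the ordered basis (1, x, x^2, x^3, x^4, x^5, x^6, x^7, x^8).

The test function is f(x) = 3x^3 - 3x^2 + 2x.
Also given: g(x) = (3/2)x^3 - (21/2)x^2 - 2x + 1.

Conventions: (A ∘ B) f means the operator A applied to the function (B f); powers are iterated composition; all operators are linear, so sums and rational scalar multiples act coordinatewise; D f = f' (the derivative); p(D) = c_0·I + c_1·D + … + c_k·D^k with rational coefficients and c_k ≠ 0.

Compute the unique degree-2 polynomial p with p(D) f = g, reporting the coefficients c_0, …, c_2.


D^0 f = 3x^3 - 3x^2 + 2x
D^1 f = 9x^2 - 6x + 2
D^2 f = 18x - 6
matching coefficients of g against c_0 f + c_1 Df + … from the top degree down determines the c_i
solution: c_0 = 1/2, c_1 = -1, c_2 = -1/2

p(D) = (1/2)·I − D − (1/2)·D^2, i.e. c_0 = 1/2, c_1 = -1, c_2 = -1/2


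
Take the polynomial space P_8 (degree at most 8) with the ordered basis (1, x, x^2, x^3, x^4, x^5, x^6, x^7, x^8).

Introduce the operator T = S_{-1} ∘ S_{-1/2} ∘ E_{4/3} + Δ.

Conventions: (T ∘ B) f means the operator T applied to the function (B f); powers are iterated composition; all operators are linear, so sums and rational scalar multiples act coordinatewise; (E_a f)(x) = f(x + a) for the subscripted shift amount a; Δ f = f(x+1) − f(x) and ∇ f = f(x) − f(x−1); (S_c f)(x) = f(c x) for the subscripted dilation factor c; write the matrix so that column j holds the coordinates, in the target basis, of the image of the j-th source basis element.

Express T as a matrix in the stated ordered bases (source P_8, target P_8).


the matrix is [[1, 7/3, 25/9, 91/27, 337/81, 1267/243, 4825/729, 18571/2187, 72097/6561]; [0, 1/2, 10/3, 17/3, 236/27, 1045/81, 1510/81, 19439/729, 83032/2187]; [0, 0, 1/4, 4, 26/3, 430/27, 725/27, 3493/81, 49084/729]; [0, 0, 0, 1/8, 14/3, 110/9, 700/27, 3955/81, 20776/243]; [0, 0, 0, 0, 1/16, 65/12, 50/3, 1085/27, 6790/81]; [0, 0, 0, 0, 0, 1/32, 25/4, 133/6, 1624/27]; [0, 0, 0, 0, 0, 0, 1/64, 343/48, 259/9]; [0, 0, 0, 0, 0, 0, 0, 1/128, 97/12]; [0, 0, 0, 0, 0, 0, 0, 0, 1/256]] (rows listed top to bottom)

image of 1: 1
image of x: (1/2)x + 7/3
image of x^2: (1/4)x^2 + (10/3)x + 25/9
image of x^3: (1/8)x^3 + 4x^2 + (17/3)x + 91/27
image of x^4: (1/16)x^4 + (14/3)x^3 + (26/3)x^2 + (236/27)x + 337/81
image of x^5: (1/32)x^5 + (65/12)x^4 + (110/9)x^3 + (430/27)x^2 + (1045/81)x + 1267/243
image of x^6: (1/64)x^6 + (25/4)x^5 + (50/3)x^4 + (700/27)x^3 + (725/27)x^2 + (1510/81)x + 4825/729
image of x^7: (1/128)x^7 + (343/48)x^6 + (133/6)x^5 + (1085/27)x^4 + (3955/81)x^3 + (3493/81)x^2 + (19439/729)x + 18571/2187
image of x^8: (1/256)x^8 + (97/12)x^7 + (259/9)x^6 + (1624/27)x^5 + (6790/81)x^4 + (20776/243)x^3 + (49084/729)x^2 + (83032/2187)x + 72097/6561
each image's coordinates form column j of the matrix


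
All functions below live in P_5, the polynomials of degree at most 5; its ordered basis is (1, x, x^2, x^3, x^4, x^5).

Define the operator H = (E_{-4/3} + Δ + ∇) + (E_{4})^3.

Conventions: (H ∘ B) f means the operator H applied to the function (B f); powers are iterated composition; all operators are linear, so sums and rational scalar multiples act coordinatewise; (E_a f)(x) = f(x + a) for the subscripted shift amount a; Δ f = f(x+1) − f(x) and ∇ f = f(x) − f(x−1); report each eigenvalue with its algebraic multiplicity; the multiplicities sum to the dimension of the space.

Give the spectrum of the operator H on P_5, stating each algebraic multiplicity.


image of 1: 2
image of x: 2x + 38/3
image of x^2: 2x^2 + (76/3)x + 1312/9
image of x^3: 2x^3 + 38x^2 + (1312/3)x + 46646/27
image of x^4: 2x^4 + (152/3)x^3 + (2624/3)x^2 + (186584/27)x + 1679872/81
image of x^5: 2x^5 + (190/3)x^4 + (13120/9)x^3 + (466460/27)x^2 + (8399360/81)x + 60465638/243
the matrix is upper triangular; its diagonal is (2, 2, 2, 2, 2, 2)
for a triangular matrix the eigenvalues are the diagonal entries, with algebraic multiplicity their repetition count

λ = 2 (multiplicity 6)


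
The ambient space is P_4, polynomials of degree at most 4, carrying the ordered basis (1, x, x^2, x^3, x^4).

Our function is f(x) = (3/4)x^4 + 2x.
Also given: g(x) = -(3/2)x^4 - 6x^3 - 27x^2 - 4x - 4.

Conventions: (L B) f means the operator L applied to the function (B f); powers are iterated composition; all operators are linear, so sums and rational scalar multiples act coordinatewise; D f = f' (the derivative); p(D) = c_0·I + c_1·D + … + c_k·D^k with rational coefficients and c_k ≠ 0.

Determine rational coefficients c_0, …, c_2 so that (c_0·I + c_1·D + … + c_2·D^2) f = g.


D^0 f = (3/4)x^4 + 2x
D^1 f = 3x^3 + 2
D^2 f = 9x^2
matching coefficients of g against c_0 f + c_1 Df + … from the top degree down determines the c_i
solution: c_0 = -2, c_1 = -2, c_2 = -3

p(D) = -2·I − 2·D − 3·D^2, i.e. c_0 = -2, c_1 = -2, c_2 = -3


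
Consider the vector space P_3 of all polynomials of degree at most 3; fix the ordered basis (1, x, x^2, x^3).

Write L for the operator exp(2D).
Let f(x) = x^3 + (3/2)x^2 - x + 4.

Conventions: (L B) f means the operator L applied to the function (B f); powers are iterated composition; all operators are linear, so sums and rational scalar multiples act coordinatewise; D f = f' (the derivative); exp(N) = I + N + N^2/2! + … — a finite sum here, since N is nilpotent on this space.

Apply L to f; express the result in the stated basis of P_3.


the image equals g(x) = x^3 + (15/2)x^2 + 17x + 16

order-1 term: 6x^2 + 6x - 2
order-2 term: 12x + 6
order-3 term: 8
the series for exp(2D) f terminates at order 3
exp(2D) f = x^3 + (15/2)x^2 + 17x + 16


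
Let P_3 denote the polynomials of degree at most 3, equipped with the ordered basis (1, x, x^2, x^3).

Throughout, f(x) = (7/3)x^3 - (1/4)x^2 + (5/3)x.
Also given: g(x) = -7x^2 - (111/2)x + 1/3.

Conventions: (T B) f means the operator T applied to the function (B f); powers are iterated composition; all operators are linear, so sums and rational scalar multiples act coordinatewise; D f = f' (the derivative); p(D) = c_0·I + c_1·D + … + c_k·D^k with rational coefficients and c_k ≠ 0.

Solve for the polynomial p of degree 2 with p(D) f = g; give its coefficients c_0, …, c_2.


p(D) = -D − 4·D^2, i.e. c_0 = 0, c_1 = -1, c_2 = -4

D^0 f = (7/3)x^3 - (1/4)x^2 + (5/3)x
D^1 f = 7x^2 - (1/2)x + 5/3
D^2 f = 14x - 1/2
matching coefficients of g against c_0 f + c_1 Df + … from the top degree down determines the c_i
solution: c_0 = 0, c_1 = -1, c_2 = -4


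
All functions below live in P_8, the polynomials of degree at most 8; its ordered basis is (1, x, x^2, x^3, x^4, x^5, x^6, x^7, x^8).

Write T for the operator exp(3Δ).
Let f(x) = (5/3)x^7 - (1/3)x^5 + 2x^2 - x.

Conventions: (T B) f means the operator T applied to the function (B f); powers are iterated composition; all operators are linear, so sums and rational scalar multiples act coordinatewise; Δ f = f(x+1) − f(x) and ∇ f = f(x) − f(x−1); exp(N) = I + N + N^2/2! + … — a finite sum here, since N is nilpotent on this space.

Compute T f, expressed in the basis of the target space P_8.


g(x) = (5/3)x^7 + 35x^6 + (1259/3)x^5 + 3320x^4 + 17985x^3 + 65122x^2 + 143591x + 147004

order-1 term: 35x^6 + 105x^5 + 170x^4 + 165x^3 + 95x^2 + 42x + 7
order-2 term: 315x^5 + 1575x^4 + 3645x^3 + 4635x^2 + 3150x + 918
order-3 term: 1575x^4 + 9450x^3 + 23535x^2 + 28080x + 13320
order-4 term: 4725x^3 + 28350x^2 + 61290x + 46980
order-5 term: 8505x^2 + 42525x + 56619
order-6 term: 8505x + 25515
order-7 term: 3645
the series for exp(3Δ) f terminates at order 7
exp(3Δ) f = (5/3)x^7 + 35x^6 + (1259/3)x^5 + 3320x^4 + 17985x^3 + 65122x^2 + 143591x + 147004


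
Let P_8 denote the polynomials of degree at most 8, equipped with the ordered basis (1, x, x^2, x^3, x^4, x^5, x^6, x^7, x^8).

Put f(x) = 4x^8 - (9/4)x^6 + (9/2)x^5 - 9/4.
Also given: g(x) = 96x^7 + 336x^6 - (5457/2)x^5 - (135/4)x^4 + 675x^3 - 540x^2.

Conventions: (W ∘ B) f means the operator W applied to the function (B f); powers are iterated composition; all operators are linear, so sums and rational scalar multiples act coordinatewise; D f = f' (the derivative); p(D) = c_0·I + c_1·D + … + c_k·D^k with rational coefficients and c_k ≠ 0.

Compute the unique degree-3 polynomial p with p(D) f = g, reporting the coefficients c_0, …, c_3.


c_0 = 0, c_1 = 3, c_2 = 3/2, c_3 = -2

D^0 f = 4x^8 - (9/4)x^6 + (9/2)x^5 - 9/4
D^1 f = 32x^7 - (27/2)x^5 + (45/2)x^4
D^2 f = 224x^6 - (135/2)x^4 + 90x^3
D^3 f = 1344x^5 - 270x^3 + 270x^2
matching coefficients of g against c_0 f + c_1 Df + … from the top degree down determines the c_i
solution: c_0 = 0, c_1 = 3, c_2 = 3/2, c_3 = -2


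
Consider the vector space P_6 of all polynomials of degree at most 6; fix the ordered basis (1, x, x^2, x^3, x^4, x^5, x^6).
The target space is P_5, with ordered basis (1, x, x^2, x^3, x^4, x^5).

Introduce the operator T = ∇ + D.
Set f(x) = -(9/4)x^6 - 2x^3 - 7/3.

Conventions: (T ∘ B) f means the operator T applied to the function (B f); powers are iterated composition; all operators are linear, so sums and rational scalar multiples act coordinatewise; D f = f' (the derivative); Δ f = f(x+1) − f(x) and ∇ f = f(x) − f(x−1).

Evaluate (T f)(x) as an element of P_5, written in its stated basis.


g(x) = -27x^5 + (135/4)x^4 - 45x^3 + (87/4)x^2 - (15/2)x + 1/4

∇ f = -(27/2)x^5 + (135/4)x^4 - 45x^3 + (111/4)x^2 - (15/2)x + 1/4
D f = -(27/2)x^5 - 6x^2
(∇ + D) f = -27x^5 + (135/4)x^4 - 45x^3 + (87/4)x^2 - (15/2)x + 1/4
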